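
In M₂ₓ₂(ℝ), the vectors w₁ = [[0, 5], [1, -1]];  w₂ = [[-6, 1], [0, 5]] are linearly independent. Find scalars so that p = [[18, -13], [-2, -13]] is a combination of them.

Identify each element with its coordinate vector in ℝ⁴ via {E₁₁, E₁₂, E₂₁, E₂₂}.
Write p = a₁w₁ + a₂w₂ and equate components.
Back-substitution yields (a₁, a₂) = (-2, -3).

p = -2w₁ - 3w₂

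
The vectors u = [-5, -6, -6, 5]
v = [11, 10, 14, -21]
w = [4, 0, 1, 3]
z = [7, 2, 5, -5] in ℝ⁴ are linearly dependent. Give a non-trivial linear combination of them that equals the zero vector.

u + v + 2w - 2z = 0

Set up α₁u + … + α₄z = 0 and solve the homogeneous system.
One solution (up to scaling) is (1, 1, 2, -2).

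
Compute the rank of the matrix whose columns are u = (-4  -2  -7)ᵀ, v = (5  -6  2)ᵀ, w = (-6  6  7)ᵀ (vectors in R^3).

Form the matrix with u, v, w as columns and reduce.
Exactly 3 pivots survive; hence the rank is 3.

rank 3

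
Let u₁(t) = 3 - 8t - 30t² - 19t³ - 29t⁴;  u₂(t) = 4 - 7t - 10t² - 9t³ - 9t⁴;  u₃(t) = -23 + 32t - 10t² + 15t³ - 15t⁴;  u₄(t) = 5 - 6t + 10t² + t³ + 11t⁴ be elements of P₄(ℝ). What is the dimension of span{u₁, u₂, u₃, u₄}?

Use coordinates relative to {1, t, …, t⁴}.
Form the matrix with u₁, u₂, u₃, u₄ as columns and reduce.
The echelon form has 2 nonzero rows, so the rank is 2.

dim = 2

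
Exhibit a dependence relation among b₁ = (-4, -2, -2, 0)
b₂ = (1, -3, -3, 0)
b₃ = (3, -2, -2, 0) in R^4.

Write the vectors as columns of a matrix and find a nonzero vector in its null space.
The free variable yields coefficients (1, -2, 2) (any nonzero multiple also works).

b₁ - 2b₂ + 2b₃ = 0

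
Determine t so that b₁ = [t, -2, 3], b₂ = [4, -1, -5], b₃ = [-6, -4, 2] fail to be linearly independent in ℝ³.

Dependence holds iff the 3×3 matrix [b₁ b₂ b₃] is singular.
The determinant works out to -22*t - 110.
Solving -22*t - 110 = 0 yields t = -5.

t = -5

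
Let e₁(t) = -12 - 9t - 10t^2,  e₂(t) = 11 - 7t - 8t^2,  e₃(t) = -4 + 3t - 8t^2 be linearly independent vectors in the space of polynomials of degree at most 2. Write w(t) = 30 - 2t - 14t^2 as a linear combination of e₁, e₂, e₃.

Take coordinate vectors relative to {1, t, t^2}.
Set up the augmented matrix [e₁ | e₂ | e₃ | w] and row-reduce.
Row-reducing the augmented matrix gives the unique coefficients (α₁, α₂, α₃) = (-1, 2, 1).

w = -e₁ + 2e₂ + e₃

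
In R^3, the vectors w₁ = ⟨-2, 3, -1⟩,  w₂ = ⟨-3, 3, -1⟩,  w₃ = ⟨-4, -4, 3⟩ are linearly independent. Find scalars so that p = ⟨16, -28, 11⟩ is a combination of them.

Since w₁, w₂, w₃ are independent, the coefficients expressing p are uniquely determined by a linear system.
Back-substitution yields (α₁, α₂, α₃) = (-4, -4, 1).

p = -4w₁ - 4w₂ + w₃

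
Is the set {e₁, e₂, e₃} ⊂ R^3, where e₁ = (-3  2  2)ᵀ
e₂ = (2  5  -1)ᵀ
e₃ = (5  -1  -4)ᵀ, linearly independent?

linearly independent

The matrix [e₁|e₂|e₃] has determinant 15.
A nonzero determinant means the columns are linearly independent.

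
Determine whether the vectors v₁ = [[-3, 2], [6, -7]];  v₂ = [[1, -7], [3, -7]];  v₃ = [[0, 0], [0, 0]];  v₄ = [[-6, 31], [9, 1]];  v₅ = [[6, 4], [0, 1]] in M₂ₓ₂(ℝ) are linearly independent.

linearly dependent

Write each element as a coordinate vector in ℝ⁴ using {E₁₁, E₁₂, E₂₁, E₂₂}.
There are 5 vectors in a 4-dimensional space, so they cannot be linearly independent.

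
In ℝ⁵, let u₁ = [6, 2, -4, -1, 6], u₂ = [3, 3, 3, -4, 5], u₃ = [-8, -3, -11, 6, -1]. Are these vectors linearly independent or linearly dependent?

linearly independent

Row-reduce the matrix whose columns are u₁, u₂, u₃.
The reduction yields 3 nonzero rows, so the rank is 3.
Since rank = 3 (the number of vectors), the set is linearly independent.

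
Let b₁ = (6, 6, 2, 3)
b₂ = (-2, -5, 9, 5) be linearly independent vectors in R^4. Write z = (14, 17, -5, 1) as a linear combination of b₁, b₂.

Set up the augmented matrix [b₁ | b₂ | z] and row-reduce.
Row-reducing the augmented matrix gives the unique coefficients (α₁, α₂) = (2, -1).

z = 2b₁ - b₂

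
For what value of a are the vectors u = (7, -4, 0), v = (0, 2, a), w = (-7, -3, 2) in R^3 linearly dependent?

The set is linearly dependent precisely when det[u; v; w] = 0.
Expanding, det = 49*a + 28.
Solving 49*a + 28 = 0 yields a = -4/7.

a = -4/7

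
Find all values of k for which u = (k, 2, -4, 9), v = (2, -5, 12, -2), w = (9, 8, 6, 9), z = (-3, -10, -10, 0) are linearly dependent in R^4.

Place the vectors as rows of a 4×4 matrix; dependence ⇔ determinant zero.
The determinant works out to 8940 - 1490*k.
Solving 8940 - 1490*k = 0 yields k = 6.

k = 6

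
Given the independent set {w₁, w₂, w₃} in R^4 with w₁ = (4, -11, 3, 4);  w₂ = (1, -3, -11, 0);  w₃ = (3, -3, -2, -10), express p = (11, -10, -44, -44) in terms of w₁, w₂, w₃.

Since w₁, w₂, w₃ are independent, the coefficients expressing p are uniquely determined by a linear system.
The system has the unique solution (a₁, a₂, a₃) = (-1, 3, 4).

p = -w₁ + 3w₂ + 4w₃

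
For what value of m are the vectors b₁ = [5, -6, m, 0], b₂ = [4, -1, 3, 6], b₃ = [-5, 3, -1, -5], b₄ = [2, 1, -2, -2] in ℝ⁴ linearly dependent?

The vectors are dependent exactly when the determinant of the matrix with rows b₁, b₂, b₃, b₄ vanishes.
Expanding, det = -50*m - 215.
This vanishes exactly when m = -43/10.

m = -43/10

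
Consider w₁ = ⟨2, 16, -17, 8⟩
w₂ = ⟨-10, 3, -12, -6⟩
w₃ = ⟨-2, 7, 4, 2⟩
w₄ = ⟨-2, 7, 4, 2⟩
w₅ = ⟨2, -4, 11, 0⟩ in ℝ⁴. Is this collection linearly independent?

There are 5 vectors in a 4-dimensional space, so they cannot be linearly independent.

linearly dependent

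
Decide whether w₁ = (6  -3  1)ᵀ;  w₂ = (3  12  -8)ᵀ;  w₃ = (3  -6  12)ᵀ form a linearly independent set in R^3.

linearly independent

Row-reduce the matrix whose columns are w₁, w₂, w₃.
The reduction yields 3 nonzero rows, so the rank is 3.
Since rank = 3 (the number of vectors), the set is linearly independent.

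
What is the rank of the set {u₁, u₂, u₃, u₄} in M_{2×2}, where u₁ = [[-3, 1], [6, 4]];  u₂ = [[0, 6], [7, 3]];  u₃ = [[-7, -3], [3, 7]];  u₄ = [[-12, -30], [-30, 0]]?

Pass to coordinate vectors with respect to the basis {E₁₁, E₁₂, E₂₁, E₂₂}.
Put the 4×4 matrix [u₁|u₂|u₃|u₄] into echelon form.
Reduction leaves 3 leading entries, giving rank 3.

rank 3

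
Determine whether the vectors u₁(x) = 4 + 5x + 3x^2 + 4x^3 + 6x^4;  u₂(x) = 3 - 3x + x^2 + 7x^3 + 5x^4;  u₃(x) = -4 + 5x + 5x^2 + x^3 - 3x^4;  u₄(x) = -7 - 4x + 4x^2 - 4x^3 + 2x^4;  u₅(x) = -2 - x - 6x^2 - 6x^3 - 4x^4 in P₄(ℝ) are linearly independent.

Take coordinates with respect to the standard basis {1, x, …, x^4}.
The matrix [u₁|u₂|u₃|u₄|u₅] has determinant 9964.
A nonzero determinant means the columns are linearly independent.

linearly independent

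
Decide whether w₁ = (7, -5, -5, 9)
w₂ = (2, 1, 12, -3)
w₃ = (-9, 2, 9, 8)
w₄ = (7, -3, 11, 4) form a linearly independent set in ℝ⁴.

Form the 4×4 matrix with these as columns; its determinant is -980.
A nonzero determinant means the columns are linearly independent.

linearly independent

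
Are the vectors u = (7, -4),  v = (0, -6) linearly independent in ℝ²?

linearly independent

Form the 2×2 matrix with these as columns; its determinant is -42.
A nonzero determinant means the columns are linearly independent.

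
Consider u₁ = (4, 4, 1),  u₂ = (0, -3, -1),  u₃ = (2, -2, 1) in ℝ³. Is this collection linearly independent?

Place the vectors as rows of a 3×3 matrix and reduce to echelon form.
The reduction yields 3 nonzero rows, so the rank is 3.
Since rank = 3 (the number of vectors), the set is linearly independent.

linearly independent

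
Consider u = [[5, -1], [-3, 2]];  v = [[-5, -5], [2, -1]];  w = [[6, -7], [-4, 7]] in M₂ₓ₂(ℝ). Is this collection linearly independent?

linearly independent

Take coordinates with respect to the standard basis {E₁₁, E₁₂, E₂₁, E₂₂}.
Place the vectors as rows of a 3×4 matrix and reduce to echelon form.
The reduction yields 3 nonzero rows, so the rank is 3.
Since rank = 3 (the number of vectors), the set is linearly independent.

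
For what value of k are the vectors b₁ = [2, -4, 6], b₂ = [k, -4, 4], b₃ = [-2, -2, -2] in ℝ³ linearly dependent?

The set is linearly dependent precisely when det[b₁; b₂; b₃] = 0.
Expanding, det = 16 - 20*k.
Setting this to zero gives k = 4/5.

k = 4/5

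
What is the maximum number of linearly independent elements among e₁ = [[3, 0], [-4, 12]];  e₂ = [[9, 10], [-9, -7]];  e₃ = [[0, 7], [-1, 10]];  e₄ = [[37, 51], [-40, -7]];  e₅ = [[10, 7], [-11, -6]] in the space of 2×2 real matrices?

4

Represent each element by its coordinate vector in ℝ⁴.
Form the matrix with e₁, e₂, e₃, e₄, e₅ as columns and reduce.
There are 4 pivot columns, so rank = 4.
(With 5 elements in a 4-dimensional space the rank is at most 4.)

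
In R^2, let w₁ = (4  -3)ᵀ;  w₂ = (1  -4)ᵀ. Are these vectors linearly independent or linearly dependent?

linearly independent

The matrix [w₁|w₂] has determinant -13.
A nonzero determinant means the columns are linearly independent.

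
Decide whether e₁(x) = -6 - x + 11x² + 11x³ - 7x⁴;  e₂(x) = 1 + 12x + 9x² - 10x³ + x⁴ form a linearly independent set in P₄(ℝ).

linearly independent

Write each element as a coordinate vector in ℝ⁵ using {1, x, …, x⁴}.
Row-reduce the matrix whose columns are e₁, e₂.
The reduction yields 2 nonzero rows, so the rank is 2.
Since rank = 2 (the number of vectors), the set is linearly independent.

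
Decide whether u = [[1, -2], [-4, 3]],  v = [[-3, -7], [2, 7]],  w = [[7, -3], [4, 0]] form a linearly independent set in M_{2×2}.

Take coordinates with respect to the standard basis {E₁₁, E₁₂, E₂₁, E₂₂}.
Row-reduce the matrix whose columns are u, v, w.
The reduction yields 3 nonzero rows, so the rank is 3.
Since rank = 3 (the number of vectors), the set is linearly independent.

linearly independent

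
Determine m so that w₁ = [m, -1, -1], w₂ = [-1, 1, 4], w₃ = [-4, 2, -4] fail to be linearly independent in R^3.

Dependence holds iff the 3×3 matrix [w₁ w₂ w₃] is singular.
Expanding, det = 18 - 12*m.
This vanishes exactly when m = 3/2.

m = 3/2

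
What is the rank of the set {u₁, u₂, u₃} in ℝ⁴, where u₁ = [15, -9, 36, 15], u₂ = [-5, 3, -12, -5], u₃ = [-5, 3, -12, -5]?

Form the matrix with u₁, u₂, u₃ as columns and reduce.
Reduction leaves 1 leading entry, giving rank 1.

rank 1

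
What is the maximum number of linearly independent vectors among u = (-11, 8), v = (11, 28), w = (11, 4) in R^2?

2

Apply Gaussian elimination to the matrix whose rows are u, v, w.
The echelon form has 2 nonzero rows, so the rank is 2.
(With 3 elements in a 2-dimensional space the rank is at most 2.)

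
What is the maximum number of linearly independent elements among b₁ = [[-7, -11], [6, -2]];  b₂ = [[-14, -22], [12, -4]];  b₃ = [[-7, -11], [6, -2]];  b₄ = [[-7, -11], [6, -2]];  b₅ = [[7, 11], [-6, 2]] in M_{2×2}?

1

Represent each element by its coordinate vector in ℝ⁴.
Form the matrix with b₁, b₂, b₃, b₄, b₅ as columns and reduce.
Exactly 1 pivot survives; hence the rank is 1.
(With 5 elements in a 4-dimensional space the rank is at most 4.)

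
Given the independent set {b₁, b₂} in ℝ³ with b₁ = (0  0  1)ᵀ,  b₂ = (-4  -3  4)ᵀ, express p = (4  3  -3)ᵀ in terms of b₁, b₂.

p = b₁ - b₂

Set up the augmented matrix [b₁ | b₂ | p] and row-reduce.
The system has the unique solution (a₁, a₂) = (1, -1).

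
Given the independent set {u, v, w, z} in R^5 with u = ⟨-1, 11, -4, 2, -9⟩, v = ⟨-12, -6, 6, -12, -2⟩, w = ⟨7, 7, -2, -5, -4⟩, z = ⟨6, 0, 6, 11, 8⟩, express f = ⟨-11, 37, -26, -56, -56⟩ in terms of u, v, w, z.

Write f = α₁u + … + α₄z and equate components.
Back-substitution yields (α₁, …, α₄) = (2, 1, 3, -3).

f = 2u + v + 3w - 3z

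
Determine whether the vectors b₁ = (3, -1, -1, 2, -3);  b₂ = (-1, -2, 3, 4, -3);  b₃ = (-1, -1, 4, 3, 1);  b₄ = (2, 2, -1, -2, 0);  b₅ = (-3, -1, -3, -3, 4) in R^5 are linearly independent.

Row-reduce the matrix whose columns are b₁, b₂, b₃, b₄, b₅.
The reduction yields 5 nonzero rows, so the rank is 5.
Since rank = 5 (the number of vectors), the set is linearly independent.

linearly independent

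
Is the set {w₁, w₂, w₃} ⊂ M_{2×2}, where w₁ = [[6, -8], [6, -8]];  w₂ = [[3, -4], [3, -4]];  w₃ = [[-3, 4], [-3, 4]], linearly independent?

Write each element as a coordinate vector in ℝ⁴ using {E₁₁, E₁₂, E₂₁, E₂₂}.
Row-reduce the matrix whose columns are w₁, w₂, w₃.
The reduction yields 1 nonzero row, so the rank is 1.
Since rank 1 < 3, the set is linearly dependent.

linearly dependent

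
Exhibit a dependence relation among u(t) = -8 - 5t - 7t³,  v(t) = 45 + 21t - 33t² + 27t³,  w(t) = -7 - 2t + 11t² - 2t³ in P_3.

Write each element as a vector in ℝ⁴ using {1, t, …, t³}.
Write the vectors as columns of a matrix and find a nonzero vector in its null space.
A generator of the null space is (3, 1, 3).

3u + v + 3w = 0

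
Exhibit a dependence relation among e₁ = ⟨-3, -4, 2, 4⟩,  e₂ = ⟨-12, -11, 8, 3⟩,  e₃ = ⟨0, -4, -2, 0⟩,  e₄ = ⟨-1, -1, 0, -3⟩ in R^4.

3e₁ - e₂ - e₃ + 3e₄ = 0

Row-reduce the matrix with e₁, e₂, e₃, e₄ as columns; the null space gives the coefficients.
A generator of the null space is (3, -1, -1, 3).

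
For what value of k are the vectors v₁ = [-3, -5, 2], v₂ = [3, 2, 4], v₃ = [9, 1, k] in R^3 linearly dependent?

The vectors are dependent exactly when the determinant of the matrix with rows v₁, v₂, v₃ vanishes.
Cofactor expansion gives det = 9*k - 198.
This vanishes exactly when k = 22.

k = 22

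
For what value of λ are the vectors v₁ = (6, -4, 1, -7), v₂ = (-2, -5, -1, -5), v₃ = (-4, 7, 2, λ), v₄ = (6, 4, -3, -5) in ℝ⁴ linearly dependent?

Dependence holds iff the 4×4 matrix [v₁ v₂ v₃ v₄] is singular.
The determinant works out to 2392 - 184*λ.
This vanishes exactly when λ = 13.

λ = 13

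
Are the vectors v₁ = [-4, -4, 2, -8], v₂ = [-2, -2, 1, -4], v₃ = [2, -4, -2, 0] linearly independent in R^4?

linearly dependent

Row-reduce the matrix whose columns are v₁, v₂, v₃.
The reduction yields 2 nonzero rows, so the rank is 2.
Since rank 2 < 3, the set is linearly dependent.
Indeed v₁ - 2v₂ = 0.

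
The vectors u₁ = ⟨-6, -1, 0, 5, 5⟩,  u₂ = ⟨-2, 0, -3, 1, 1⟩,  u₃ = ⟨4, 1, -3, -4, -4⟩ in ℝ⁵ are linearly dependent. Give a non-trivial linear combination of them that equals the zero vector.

Row-reduce the matrix with u₁, u₂, u₃ as columns; the null space gives the coefficients.
A generator of the null space is (1, -1, 1).

u₁ - u₂ + u₃ = 0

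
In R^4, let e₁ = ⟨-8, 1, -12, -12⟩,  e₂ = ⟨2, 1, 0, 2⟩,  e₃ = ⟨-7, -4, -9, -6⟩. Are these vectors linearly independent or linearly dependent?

linearly independent

Place the vectors as rows of a 3×4 matrix and reduce to echelon form.
The reduction yields 3 nonzero rows, so the rank is 3.
Since rank = 3 (the number of vectors), the set is linearly independent.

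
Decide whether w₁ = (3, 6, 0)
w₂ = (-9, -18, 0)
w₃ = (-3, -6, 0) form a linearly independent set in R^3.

linearly dependent

Form the 3×3 matrix with these as columns; its determinant is 0.
A zero determinant means the columns are linearly dependent.
Indeed 3w₁ + w₂ = 0.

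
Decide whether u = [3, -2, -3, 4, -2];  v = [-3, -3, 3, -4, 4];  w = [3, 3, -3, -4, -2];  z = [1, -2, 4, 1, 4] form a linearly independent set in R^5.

linearly independent

Place the vectors as rows of a 4×5 matrix and reduce to echelon form.
The reduction yields 4 nonzero rows, so the rank is 4.
Since rank = 4 (the number of vectors), the set is linearly independent.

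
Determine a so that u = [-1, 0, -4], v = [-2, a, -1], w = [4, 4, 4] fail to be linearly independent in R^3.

a = -7/3

The set is linearly dependent precisely when det[u; v; w] = 0.
The determinant works out to 12*a + 28.
Solving 12*a + 28 = 0 yields a = -7/3.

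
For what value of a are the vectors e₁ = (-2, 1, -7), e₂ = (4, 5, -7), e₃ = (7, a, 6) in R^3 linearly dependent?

The set is linearly dependent precisely when det[e₁; e₂; e₃] = 0.
Expanding, det = 112 - 42*a.
This vanishes exactly when a = 8/3.

a = 8/3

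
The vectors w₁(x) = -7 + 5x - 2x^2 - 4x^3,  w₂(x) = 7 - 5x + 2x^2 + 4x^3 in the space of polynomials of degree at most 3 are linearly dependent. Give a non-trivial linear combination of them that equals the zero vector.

Write each element as a vector in ℝ⁴ using {1, x, …, x^3}.
Write the vectors as columns of a matrix and find a nonzero vector in its null space.
The free variable yields coefficients (1, 1) (any nonzero multiple also works).

w₁ + w₂ = 0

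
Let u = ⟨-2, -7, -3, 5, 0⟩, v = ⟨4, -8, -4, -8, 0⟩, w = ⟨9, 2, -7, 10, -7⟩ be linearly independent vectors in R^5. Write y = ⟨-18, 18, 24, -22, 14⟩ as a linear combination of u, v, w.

Write y = a₁u + … + a₃w and equate components.
Row-reducing the augmented matrix gives the unique coefficients (a₁, a₂, a₃) = (-2, -1, -2).

y = -2u - v - 2w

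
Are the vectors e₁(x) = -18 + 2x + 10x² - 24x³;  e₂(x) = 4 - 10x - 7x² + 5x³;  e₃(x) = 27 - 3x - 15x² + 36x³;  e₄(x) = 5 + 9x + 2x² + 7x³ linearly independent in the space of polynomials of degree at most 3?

Write each element as a coordinate vector in ℝ⁴ using {1, x, …, x³}.
Form the 4×4 matrix with these as columns; its determinant is 0.
A zero determinant means the columns are linearly dependent.
Indeed 3e₁ + 2e₃ = 0.

linearly dependent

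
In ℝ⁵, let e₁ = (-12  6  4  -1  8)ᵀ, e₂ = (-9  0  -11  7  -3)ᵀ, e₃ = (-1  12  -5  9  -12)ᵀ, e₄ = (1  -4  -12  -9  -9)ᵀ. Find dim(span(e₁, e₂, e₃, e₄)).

4

Row-reduce the 4×5 matrix with these as rows.
Exactly 4 pivots survive; hence the rank is 4.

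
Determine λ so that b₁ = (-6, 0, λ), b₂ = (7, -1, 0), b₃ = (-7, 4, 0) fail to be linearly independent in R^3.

λ = 0

Place the vectors as rows of a 3×3 matrix; dependence ⇔ determinant zero.
Expanding, det = 21*λ.
This vanishes exactly when λ = 0.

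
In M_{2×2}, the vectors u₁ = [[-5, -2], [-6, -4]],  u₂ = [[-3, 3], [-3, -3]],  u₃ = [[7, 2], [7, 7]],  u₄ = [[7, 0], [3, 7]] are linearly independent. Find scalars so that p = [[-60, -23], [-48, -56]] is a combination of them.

p = 4u₁ - 3u₂ - 3u₃ - 4u₄

Work in coordinates with respect to the standard basis {E₁₁, E₁₂, E₂₁, E₂₂}.
Set up the augmented matrix [u₁ | u₂ | u₃ | u₄ | p] and row-reduce.
Back-substitution yields (a₁, …, a₄) = (4, -3, -3, -4).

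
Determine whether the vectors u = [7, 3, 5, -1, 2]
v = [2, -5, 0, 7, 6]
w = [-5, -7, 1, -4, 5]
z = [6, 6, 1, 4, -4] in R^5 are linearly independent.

linearly independent

Row-reduce the matrix whose columns are u, v, w, z.
The reduction yields 4 nonzero rows, so the rank is 4.
Since rank = 4 (the number of vectors), the set is linearly independent.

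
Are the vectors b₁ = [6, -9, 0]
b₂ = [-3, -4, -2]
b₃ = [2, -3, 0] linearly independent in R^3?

linearly dependent

Row-reduce the matrix whose columns are b₁, b₂, b₃.
The reduction yields 2 nonzero rows, so the rank is 2.
Since rank 2 < 3, the set is linearly dependent.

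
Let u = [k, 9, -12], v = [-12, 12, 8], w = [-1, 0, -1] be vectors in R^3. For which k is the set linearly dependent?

Dependence holds iff the 3×3 matrix [u v w] is singular.
Cofactor expansion gives det = -12*k - 324.
Setting this to zero gives k = -27.

k = -27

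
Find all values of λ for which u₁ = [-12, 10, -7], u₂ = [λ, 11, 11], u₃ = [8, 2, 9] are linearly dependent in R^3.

λ = 11/2

The vectors are dependent exactly when the determinant of the matrix with rows u₁, u₂, u₃ vanishes.
Cofactor expansion gives det = 572 - 104*λ.
Setting this to zero gives λ = 11/2.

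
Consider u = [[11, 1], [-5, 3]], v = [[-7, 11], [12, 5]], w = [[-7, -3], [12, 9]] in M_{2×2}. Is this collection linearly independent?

linearly independent

Take coordinates with respect to the standard basis {E₁₁, E₁₂, E₂₁, E₂₂}.
Row-reduce the matrix whose columns are u, v, w.
The reduction yields 3 nonzero rows, so the rank is 3.
Since rank = 3 (the number of vectors), the set is linearly independent.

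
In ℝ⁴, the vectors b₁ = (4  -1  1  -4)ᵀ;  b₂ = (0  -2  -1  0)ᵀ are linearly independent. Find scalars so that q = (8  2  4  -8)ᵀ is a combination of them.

Since b₁, b₂ are independent, the coefficients expressing q are uniquely determined by a linear system.
Back-substitution yields (a₁, a₂) = (2, -2).

q = 2b₁ - 2b₂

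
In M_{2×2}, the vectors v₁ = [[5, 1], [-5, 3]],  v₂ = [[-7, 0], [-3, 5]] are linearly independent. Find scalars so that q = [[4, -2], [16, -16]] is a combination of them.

q = -2v₁ - 2v₂

Work in coordinates with respect to the standard basis {E₁₁, E₁₂, E₂₁, E₂₂}.
Set up the augmented matrix [v₁ | v₂ | q] and row-reduce.
The system has the unique solution (α₁, α₂) = (-2, -2).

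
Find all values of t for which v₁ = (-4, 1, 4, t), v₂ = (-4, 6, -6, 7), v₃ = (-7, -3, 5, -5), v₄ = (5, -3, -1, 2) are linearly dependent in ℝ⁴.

t = -52/9

The vectors are dependent exactly when the determinant of the matrix with rows v₁, v₂, v₃, v₄ vanishes.
Expanding, det = 180*t + 1040.
Solving 180*t + 1040 = 0 yields t = -52/9.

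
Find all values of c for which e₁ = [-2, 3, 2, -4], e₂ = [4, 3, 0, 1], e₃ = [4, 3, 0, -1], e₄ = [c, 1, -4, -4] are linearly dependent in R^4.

Place the vectors as rows of a 4×4 matrix; dependence ⇔ determinant zero.
Cofactor expansion gives det = 160 - 12*c.
Setting this to zero gives c = 40/3.

c = 40/3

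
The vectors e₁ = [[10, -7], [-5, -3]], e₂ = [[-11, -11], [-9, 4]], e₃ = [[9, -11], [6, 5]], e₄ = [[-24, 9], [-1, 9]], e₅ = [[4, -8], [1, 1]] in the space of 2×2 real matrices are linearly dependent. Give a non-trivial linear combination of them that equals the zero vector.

e₁ - e₂ - e₃ + e₄ + 3e₅ = 0

Take coordinates with respect to {E₁₁, E₁₂, E₂₁, E₂₂}.
Row-reduce the matrix with e₁, e₂, e₃, e₄, e₅ as columns; the null space gives the coefficients.
One solution (up to scaling) is (1, -1, -1, 1, 3).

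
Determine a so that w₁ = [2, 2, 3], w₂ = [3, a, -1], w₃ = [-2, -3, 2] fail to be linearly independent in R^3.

The set is linearly dependent precisely when det[w₁; w₂; w₃] = 0.
Cofactor expansion gives det = 10*a - 41.
Solving 10*a - 41 = 0 yields a = 41/10.

a = 41/10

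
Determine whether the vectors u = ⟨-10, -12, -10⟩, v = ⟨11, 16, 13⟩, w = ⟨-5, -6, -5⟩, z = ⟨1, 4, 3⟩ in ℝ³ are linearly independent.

linearly dependent

There are 4 vectors in a 3-dimensional space, so they cannot be linearly independent.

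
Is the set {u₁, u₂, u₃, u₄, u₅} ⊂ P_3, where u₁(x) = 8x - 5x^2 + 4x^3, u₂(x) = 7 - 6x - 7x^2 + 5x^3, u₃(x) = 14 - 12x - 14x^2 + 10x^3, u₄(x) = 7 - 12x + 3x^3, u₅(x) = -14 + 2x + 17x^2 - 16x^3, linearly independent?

linearly dependent

Take coordinates with respect to the standard basis {1, x, …, x^3}.
There are 5 vectors in a 4-dimensional space, so they cannot be linearly independent.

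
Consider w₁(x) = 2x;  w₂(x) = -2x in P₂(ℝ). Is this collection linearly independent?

Write each element as a coordinate vector in ℝ³ using {1, x, x²}.
Row-reduce the matrix whose columns are w₁, w₂.
The reduction yields 1 nonzero row, so the rank is 1.
Since rank 1 < 2, the set is linearly dependent.
Indeed w₁ + w₂ = 0.

linearly dependent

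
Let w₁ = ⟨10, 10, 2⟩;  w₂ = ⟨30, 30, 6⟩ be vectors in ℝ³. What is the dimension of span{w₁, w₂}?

dim = 1

Form the matrix with w₁, w₂ as columns and reduce.
There is 1 pivot column, so rank = 1.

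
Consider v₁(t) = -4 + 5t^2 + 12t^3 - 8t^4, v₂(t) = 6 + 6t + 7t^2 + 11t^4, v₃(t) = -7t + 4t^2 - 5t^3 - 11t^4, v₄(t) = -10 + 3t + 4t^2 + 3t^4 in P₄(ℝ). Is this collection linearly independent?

Take coordinates with respect to the standard basis {1, t, …, t^4}.
Place the vectors as rows of a 4×5 matrix and reduce to echelon form.
The reduction yields 4 nonzero rows, so the rank is 4.
Since rank = 4 (the number of vectors), the set is linearly independent.

linearly independent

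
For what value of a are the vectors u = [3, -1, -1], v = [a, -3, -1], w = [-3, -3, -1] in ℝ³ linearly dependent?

Dependence holds iff the 3×3 matrix [u v w] is singular.
Expanding, det = 2*a + 6.
Solving 2*a + 6 = 0 yields a = -3.

a = -3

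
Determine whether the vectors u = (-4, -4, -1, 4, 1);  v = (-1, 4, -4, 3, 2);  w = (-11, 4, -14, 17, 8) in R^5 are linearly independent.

Row-reduce the matrix whose columns are u, v, w.
The reduction yields 2 nonzero rows, so the rank is 2.
Since rank 2 < 3, the set is linearly dependent.
Indeed 2u + 3v - w = 0.

linearly dependent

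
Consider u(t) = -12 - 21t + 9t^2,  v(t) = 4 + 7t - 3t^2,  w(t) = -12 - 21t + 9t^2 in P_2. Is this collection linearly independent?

linearly dependent

Write each element as a coordinate vector in ℝ³ using {1, t, t^2}.
Form the 3×3 matrix with these as columns; its determinant is 0.
A zero determinant means the columns are linearly dependent.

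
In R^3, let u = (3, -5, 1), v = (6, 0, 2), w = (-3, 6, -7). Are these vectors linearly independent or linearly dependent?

linearly independent

The matrix [u|v|w] has determinant -180.
A nonzero determinant means the columns are linearly independent.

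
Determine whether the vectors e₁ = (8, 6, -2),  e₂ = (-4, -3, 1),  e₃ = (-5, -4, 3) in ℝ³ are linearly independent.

linearly dependent

One vector is a scalar multiple of another, so the set is dependent.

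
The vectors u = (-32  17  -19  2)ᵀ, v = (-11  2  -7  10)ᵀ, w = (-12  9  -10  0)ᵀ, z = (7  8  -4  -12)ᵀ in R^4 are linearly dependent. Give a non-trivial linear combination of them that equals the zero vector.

Row-reduce the matrix with u, v, w, z as columns; the null space gives the coefficients.
The free variable yields coefficients (1, 1, -3, 1) (any nonzero multiple also works).

u + v - 3w + z = 0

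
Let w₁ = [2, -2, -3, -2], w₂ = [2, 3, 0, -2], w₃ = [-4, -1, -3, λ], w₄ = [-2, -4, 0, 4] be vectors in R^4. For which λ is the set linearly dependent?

The vectors are dependent exactly when the determinant of the matrix with rows w₁, w₂, w₃, w₄ vanishes.
The determinant works out to -6*λ - 96.
Solving -6*λ - 96 = 0 yields λ = -16.

λ = -16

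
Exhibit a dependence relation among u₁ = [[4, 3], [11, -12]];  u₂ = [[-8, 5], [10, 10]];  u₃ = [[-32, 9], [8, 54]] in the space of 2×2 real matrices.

2u₁ - 3u₂ + u₃ = 0

Take coordinates with respect to {E₁₁, E₁₂, E₂₁, E₂₂}.
Write the vectors as columns of a matrix and find a nonzero vector in its null space.
The free variable yields coefficients (2, -3, 1) (any nonzero multiple also works).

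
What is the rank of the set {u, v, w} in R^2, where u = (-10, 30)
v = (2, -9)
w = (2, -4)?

Form the matrix with u, v, w as columns and reduce.
Reduction leaves 2 leading entries, giving rank 2.
(With 3 elements in a 2-dimensional space the rank is at most 2.)

2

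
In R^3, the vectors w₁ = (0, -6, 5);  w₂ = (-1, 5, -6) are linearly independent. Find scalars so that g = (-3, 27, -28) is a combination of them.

g = -2w₁ + 3w₂

Write g = a₁w₁ + a₂w₂ and equate components.
Row-reducing the augmented matrix gives the unique coefficients (a₁, a₂) = (-2, 3).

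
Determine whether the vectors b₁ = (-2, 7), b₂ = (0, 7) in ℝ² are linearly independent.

linearly independent

Form the 2×2 matrix with these as columns; its determinant is -14.
A nonzero determinant means the columns are linearly independent.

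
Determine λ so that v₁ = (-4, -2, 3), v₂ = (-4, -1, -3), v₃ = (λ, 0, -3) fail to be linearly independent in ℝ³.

The vectors are dependent exactly when the determinant of the matrix with rows v₁, v₂, v₃ vanishes.
Expanding, det = 9*λ + 12.
Setting this to zero gives λ = -4/3.

λ = -4/3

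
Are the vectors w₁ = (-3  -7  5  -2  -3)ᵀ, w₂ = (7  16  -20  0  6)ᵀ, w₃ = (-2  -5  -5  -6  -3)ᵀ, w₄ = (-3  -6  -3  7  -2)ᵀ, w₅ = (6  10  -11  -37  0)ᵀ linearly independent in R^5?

Row-reduce the matrix whose columns are w₁, w₂, w₃, w₄, w₅.
The reduction yields 3 nonzero rows, so the rank is 3.
Since rank 3 < 5, the set is linearly dependent.

linearly dependent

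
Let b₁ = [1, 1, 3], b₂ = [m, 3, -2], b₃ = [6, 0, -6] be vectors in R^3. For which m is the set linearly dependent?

Dependence holds iff the 3×3 matrix [b₁ b₂ b₃] is singular.
Cofactor expansion gives det = 6*m - 84.
This vanishes exactly when m = 14.

m = 14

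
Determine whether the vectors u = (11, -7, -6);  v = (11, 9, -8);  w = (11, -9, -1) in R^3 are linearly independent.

Place the vectors as rows of a 3×3 matrix and reduce to echelon form.
The reduction yields 3 nonzero rows, so the rank is 3.
Since rank = 3 (the number of vectors), the set is linearly independent.

linearly independent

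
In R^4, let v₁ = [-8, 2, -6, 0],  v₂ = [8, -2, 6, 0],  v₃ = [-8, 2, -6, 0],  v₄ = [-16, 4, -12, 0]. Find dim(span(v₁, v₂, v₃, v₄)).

dim = 1

Apply Gaussian elimination to the matrix whose rows are v₁, v₂, v₃, v₄.
There is 1 pivot column, so rank = 1.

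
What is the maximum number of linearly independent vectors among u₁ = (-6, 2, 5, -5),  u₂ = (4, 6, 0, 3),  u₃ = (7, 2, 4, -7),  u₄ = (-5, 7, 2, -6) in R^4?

4

Form the matrix with u₁, u₂, u₃, u₄ as columns and reduce.
Exactly 4 pivots survive; hence the rank is 4.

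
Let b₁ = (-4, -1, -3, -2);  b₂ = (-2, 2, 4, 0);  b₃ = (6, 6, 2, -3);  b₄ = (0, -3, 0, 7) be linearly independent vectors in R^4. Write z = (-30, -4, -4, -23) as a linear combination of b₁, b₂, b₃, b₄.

Since b₁, b₂, b₃, b₄ are independent, the coefficients expressing z are uniquely determined by a linear system.
The system has the unique solution (c₁, …, c₄) = (2, 2, -3, -4).

z = 2b₁ + 2b₂ - 3b₃ - 4b₄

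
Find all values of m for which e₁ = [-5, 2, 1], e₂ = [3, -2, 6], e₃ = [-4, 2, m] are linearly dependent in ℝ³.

m = -5/2

Place the vectors as rows of a 3×3 matrix; dependence ⇔ determinant zero.
The determinant works out to 4*m + 10.
Solving 4*m + 10 = 0 yields m = -5/2.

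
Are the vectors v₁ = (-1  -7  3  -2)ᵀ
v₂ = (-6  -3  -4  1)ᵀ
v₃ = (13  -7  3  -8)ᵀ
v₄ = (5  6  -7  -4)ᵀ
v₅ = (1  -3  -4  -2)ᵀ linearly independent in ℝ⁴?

There are 5 vectors in a 4-dimensional space, so they cannot be linearly independent.

linearly dependent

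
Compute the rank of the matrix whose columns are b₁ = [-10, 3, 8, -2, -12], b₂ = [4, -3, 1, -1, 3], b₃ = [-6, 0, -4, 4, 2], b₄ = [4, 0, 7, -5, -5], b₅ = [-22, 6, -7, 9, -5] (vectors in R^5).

3

Row-reduce the 5×5 matrix with these as rows.
Reduction leaves 3 leading entries, giving rank 3.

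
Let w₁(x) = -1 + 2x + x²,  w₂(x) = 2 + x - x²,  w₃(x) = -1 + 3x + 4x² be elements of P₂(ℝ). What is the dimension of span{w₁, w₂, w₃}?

Pass to coordinate vectors with respect to the basis {1, x, x²}.
Put the 3×3 matrix [w₁|w₂|w₃] into echelon form.
Exactly 3 pivots survive; hence the rank is 3.

3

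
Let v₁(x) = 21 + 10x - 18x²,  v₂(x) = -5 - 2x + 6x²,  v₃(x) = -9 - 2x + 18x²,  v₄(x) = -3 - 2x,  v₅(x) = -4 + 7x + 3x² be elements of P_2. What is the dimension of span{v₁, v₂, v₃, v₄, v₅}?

dim = 3

Use coordinates relative to {1, x, x²}.
Row-reduce the 5×3 matrix with these as rows.
There are 3 pivot columns, so rank = 3.
(With 5 elements in a 3-dimensional space the rank is at most 3.)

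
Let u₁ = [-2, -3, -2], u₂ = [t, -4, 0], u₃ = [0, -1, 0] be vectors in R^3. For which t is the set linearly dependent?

t = 0

Place the vectors as rows of a 3×3 matrix; dependence ⇔ determinant zero.
Cofactor expansion gives det = 2*t.
Setting this to zero gives t = 0.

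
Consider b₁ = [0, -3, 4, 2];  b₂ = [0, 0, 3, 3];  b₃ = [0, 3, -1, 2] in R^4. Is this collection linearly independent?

linearly independent

Place the vectors as rows of a 3×4 matrix and reduce to echelon form.
The reduction yields 3 nonzero rows, so the rank is 3.
Since rank = 3 (the number of vectors), the set is linearly independent.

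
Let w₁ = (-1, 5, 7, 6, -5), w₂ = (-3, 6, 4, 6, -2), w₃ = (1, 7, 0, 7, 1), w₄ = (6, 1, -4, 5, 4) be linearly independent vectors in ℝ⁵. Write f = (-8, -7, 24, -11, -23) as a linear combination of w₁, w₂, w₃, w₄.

Write f = a₁w₁ + … + a₄w₄ and equate components.
Row-reducing the augmented matrix gives the unique coefficients (a₁, …, a₄) = (4, -3, -1, -2).

f = 4w₁ - 3w₂ - w₃ - 2w₄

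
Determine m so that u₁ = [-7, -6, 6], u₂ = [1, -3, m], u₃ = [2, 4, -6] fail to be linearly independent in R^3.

m = 51/8

The set is linearly dependent precisely when det[u₁; u₂; u₃] = 0.
The determinant works out to 16*m - 102.
Setting this to zero gives m = 51/8.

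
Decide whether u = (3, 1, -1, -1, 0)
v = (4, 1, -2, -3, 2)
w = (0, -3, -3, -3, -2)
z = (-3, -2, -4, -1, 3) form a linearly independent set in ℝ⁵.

linearly independent

Place the vectors as rows of a 4×5 matrix and reduce to echelon form.
The reduction yields 4 nonzero rows, so the rank is 4.
Since rank = 4 (the number of vectors), the set is linearly independent.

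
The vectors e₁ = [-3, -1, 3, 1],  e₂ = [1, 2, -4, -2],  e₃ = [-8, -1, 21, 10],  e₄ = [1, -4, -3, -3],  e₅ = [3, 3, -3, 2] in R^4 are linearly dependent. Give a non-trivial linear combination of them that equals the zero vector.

3e₂ + e₃ + 2e₄ + e₅ = 0

Solve the homogeneous system with e₁, e₂, e₃, e₄, e₅ as columns by row-reducing the coefficient matrix.
One solution (up to scaling) is (0, 3, 1, 2, 1).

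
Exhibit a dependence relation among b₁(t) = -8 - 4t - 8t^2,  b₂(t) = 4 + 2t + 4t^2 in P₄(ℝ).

Write each element as a vector in ℝ⁵ using {1, t, …, t^4}.
Solve the homogeneous system with b₁, b₂ as columns by row-reducing the coefficient matrix.
The free variable yields coefficients (1, 2) (any nonzero multiple also works).

b₁ + 2b₂ = 0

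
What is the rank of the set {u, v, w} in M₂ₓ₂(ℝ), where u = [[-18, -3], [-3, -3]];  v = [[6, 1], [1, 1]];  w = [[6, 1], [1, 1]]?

1

Use coordinates relative to {E₁₁, E₁₂, E₂₁, E₂₂}.
Apply Gaussian elimination to the matrix whose rows are u, v, w.
Reduction leaves 1 leading entry, giving rank 1.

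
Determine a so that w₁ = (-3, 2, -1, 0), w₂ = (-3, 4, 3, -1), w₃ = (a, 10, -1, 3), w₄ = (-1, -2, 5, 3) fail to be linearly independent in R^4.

Dependence holds iff the 4×4 matrix [w₁ w₂ w₃ w₄] is singular.
Cofactor expansion gives det = 38*a + 722.
This vanishes exactly when a = -19.

a = -19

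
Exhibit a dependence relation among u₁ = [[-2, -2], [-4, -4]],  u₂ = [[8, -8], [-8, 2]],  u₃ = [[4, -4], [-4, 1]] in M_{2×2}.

Pass to coordinate vectors relative to the basis {E₁₁, E₁₂, E₂₁, E₂₂}.
Solve the homogeneous system with u₁, u₂, u₃ as columns by row-reducing the coefficient matrix.
A generator of the null space is (0, 1, -2).

u₂ - 2u₃ = 0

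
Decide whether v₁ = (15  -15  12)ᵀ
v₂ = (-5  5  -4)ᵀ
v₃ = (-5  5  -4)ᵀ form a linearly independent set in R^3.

Two of the vectors are equal, giving an immediate dependence.

linearly dependent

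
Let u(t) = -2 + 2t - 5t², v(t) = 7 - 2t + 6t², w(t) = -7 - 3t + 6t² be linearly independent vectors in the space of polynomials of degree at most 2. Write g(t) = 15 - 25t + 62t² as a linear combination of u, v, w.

g = -4u + 4v + 3w

Work in coordinates with respect to the standard basis {1, t, t²}.
Write g = a₁u + … + a₃w and equate components.
Row-reducing the augmented matrix gives the unique coefficients (a₁, a₂, a₃) = (-4, 4, 3).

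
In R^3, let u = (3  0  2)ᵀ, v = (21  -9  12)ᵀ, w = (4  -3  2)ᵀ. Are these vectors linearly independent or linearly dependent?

linearly dependent

The matrix [u|v|w] has determinant 0.
A zero determinant means the columns are linearly dependent.
Indeed 3u - v + 3w = 0.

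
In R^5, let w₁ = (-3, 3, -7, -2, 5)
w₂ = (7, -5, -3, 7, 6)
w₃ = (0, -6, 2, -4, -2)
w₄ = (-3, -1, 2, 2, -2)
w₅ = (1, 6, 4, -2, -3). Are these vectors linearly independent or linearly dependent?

Form the 5×5 matrix with these as columns; its determinant is 3090.
A nonzero determinant means the columns are linearly independent.

linearly independent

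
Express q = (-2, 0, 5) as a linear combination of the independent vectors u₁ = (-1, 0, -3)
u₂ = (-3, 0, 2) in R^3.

Since u₁, u₂ are independent, the coefficients expressing q are uniquely determined by a linear system.
Row-reducing the augmented matrix gives the unique coefficients (c₁, c₂) = (-1, 1).

q = -u₁ + u₂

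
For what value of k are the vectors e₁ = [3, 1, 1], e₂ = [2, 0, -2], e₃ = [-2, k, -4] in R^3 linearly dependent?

The set is linearly dependent precisely when det[e₁; e₂; e₃] = 0.
Cofactor expansion gives det = 8*k + 12.
This vanishes exactly when k = -3/2.

k = -3/2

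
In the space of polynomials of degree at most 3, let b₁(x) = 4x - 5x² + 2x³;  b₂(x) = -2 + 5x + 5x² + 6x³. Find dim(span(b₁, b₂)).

dim = 2

Represent each element by its coordinate vector in ℝ⁴.
Row-reduce the 2×4 matrix with these as rows.
There are 2 pivot columns, so rank = 2.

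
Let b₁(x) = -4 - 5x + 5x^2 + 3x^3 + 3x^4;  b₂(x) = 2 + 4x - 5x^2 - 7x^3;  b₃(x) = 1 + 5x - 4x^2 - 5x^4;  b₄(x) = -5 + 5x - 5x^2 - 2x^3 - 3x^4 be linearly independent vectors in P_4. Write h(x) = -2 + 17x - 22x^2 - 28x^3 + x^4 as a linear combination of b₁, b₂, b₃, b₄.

Identify each element with its coordinate vector in ℝ⁵ via {1, x, …, x^4}.
Solve the system with b₁, b₂, b₃, b₄ as columns and h as the right-hand side.
The system has the unique solution (c₁, …, c₄) = (-1, 3, -2, 2).

h = -b₁ + 3b₂ - 2b₃ + 2b₄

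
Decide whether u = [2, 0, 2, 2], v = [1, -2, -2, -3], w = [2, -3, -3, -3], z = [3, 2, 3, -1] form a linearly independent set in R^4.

Place the vectors as rows of a 4×4 matrix and reduce to echelon form.
The reduction yields 4 nonzero rows, so the rank is 4.
Since rank = 4 (the number of vectors), the set is linearly independent.

linearly independent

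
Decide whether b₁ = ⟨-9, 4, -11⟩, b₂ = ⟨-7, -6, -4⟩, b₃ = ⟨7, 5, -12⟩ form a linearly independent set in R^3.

linearly independent

Row-reduce the matrix whose columns are b₁, b₂, b₃.
The reduction yields 3 nonzero rows, so the rank is 3.
Since rank = 3 (the number of vectors), the set is linearly independent.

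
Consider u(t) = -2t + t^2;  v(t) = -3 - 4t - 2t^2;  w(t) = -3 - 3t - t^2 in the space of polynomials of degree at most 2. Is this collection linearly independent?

linearly independent

Write each element as a coordinate vector in ℝ³ using {1, t, t^2}.
Row-reduce the matrix whose columns are u, v, w.
The reduction yields 3 nonzero rows, so the rank is 3.
Since rank = 3 (the number of vectors), the set is linearly independent.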